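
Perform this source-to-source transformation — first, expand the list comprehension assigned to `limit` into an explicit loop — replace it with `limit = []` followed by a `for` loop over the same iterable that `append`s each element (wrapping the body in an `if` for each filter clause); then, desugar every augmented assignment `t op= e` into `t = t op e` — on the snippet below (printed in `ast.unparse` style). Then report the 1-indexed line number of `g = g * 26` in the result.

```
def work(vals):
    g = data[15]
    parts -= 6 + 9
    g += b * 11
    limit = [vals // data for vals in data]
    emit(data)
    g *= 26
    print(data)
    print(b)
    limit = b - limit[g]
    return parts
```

9

Transformed code:
def work(vals):
    g = data[15]
    parts = parts - (6 + 9)
    g = g + b * 11
    limit = []
    for vals in data:
        limit.append(vals // data)
    emit(data)
    g = g * 26
    print(data)
    print(b)
    limit = b - limit[g]
    return parts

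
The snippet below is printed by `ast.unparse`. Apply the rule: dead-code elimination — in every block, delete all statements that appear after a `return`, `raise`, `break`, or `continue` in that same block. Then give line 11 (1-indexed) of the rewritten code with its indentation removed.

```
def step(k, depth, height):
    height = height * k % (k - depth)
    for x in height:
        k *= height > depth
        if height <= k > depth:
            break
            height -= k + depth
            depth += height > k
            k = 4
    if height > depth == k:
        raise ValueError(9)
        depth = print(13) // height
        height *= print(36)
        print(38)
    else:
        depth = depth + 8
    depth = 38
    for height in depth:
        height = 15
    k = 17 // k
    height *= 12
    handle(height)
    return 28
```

depth = 38

Transformed code:
def step(k, depth, height):
    height = height * k % (k - depth)
    for x in height:
        k *= height > depth
        if height <= k > depth:
            break
    if height > depth == k:
        raise ValueError(9)
    else:
        depth = depth + 8
    depth = 38
    for height in depth:
        height = 15
    k = 17 // k
    height *= 12
    handle(height)
    return 28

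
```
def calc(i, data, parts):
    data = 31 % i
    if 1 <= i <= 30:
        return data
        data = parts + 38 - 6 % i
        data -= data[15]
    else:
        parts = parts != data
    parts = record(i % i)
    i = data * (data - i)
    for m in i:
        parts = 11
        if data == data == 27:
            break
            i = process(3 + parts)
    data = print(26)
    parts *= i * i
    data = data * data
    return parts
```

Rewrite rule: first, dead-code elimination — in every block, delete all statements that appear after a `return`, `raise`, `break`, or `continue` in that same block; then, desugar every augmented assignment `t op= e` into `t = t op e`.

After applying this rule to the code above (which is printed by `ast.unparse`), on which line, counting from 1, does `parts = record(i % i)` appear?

Transformed code:
def calc(i, data, parts):
    data = 31 % i
    if 1 <= i <= 30:
        return data
    else:
        parts = parts != data
    parts = record(i % i)
    i = data * (data - i)
    for m in i:
        parts = 11
        if data == data == 27:
            break
    data = print(26)
    parts = parts * (i * i)
    data = data * data
    return parts

7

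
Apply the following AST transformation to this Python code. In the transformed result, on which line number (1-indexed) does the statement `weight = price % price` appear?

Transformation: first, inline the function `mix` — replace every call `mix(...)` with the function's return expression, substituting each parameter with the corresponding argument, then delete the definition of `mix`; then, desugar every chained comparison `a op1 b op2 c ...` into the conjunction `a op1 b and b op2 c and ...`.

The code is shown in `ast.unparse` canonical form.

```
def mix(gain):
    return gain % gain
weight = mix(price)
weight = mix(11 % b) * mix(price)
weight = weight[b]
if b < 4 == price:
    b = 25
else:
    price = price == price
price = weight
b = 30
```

1

Transformed code:
weight = price % price
weight = 11 % b % (11 % b) * (price % price)
weight = weight[b]
if b < 4 and 4 == price:
    b = 25
else:
    price = price == price
price = weight
b = 30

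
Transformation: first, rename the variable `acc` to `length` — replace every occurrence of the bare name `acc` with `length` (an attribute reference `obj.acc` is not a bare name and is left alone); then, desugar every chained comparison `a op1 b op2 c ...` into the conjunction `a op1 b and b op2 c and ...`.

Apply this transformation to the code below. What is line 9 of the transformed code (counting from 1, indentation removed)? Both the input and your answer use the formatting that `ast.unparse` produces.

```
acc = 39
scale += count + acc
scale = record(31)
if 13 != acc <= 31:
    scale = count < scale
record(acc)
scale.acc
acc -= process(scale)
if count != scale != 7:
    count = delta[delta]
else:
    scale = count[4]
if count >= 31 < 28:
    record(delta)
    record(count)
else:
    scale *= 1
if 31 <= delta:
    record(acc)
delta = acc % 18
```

if count != scale and scale != 7:

Transformed code:
length = 39
scale += count + length
scale = record(31)
if 13 != length and length <= 31:
    scale = count < scale
record(length)
scale.acc
length -= process(scale)
if count != scale and scale != 7:
    count = delta[delta]
else:
    scale = count[4]
if count >= 31 and 31 < 28:
    record(delta)
    record(count)
else:
    scale *= 1
if 31 <= delta:
    record(length)
delta = length % 18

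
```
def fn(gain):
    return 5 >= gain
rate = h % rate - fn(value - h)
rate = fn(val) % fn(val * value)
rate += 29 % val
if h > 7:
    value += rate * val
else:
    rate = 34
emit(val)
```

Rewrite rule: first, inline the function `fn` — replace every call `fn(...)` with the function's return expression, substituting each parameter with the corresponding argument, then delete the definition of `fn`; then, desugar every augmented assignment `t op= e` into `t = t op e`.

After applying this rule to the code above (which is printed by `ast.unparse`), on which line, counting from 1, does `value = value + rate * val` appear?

5

Transformed code:
rate = h % rate - (5 >= value - h)
rate = (5 >= val) % (5 >= val * value)
rate = rate + 29 % val
if h > 7:
    value = value + rate * val
else:
    rate = 34
emit(val)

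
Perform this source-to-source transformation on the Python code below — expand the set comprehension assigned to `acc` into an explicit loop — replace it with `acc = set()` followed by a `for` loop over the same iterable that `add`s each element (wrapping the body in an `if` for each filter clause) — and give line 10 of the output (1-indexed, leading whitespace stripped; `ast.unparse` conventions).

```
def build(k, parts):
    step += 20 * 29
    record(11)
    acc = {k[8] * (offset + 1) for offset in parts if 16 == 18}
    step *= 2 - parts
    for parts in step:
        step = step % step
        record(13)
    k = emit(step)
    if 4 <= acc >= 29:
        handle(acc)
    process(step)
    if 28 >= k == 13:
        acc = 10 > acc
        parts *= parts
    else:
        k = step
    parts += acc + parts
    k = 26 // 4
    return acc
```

step = step % step

Transformed code:
def build(k, parts):
    step += 20 * 29
    record(11)
    acc = set()
    for offset in parts:
        if 16 == 18:
            acc.add(k[8] * (offset + 1))
    step *= 2 - parts
    for parts in step:
        step = step % step
        record(13)
    k = emit(step)
    if 4 <= acc >= 29:
        handle(acc)
    process(step)
    if 28 >= k == 13:
        acc = 10 > acc
        parts *= parts
    else:
        k = step
    parts += acc + parts
    k = 26 // 4
    return acc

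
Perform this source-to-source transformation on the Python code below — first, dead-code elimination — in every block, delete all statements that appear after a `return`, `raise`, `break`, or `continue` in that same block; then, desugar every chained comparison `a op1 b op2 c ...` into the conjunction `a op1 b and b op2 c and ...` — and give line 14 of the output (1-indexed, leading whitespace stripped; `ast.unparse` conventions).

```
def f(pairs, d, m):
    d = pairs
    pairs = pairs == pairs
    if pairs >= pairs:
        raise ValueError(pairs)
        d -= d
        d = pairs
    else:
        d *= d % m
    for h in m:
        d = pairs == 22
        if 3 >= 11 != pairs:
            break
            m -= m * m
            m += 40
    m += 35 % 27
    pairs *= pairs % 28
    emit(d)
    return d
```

Transformed code:
def f(pairs, d, m):
    d = pairs
    pairs = pairs == pairs
    if pairs >= pairs:
        raise ValueError(pairs)
    else:
        d *= d % m
    for h in m:
        d = pairs == 22
        if 3 >= 11 and 11 != pairs:
            break
    m += 35 % 27
    pairs *= pairs % 28
    emit(d)
    return d

emit(d)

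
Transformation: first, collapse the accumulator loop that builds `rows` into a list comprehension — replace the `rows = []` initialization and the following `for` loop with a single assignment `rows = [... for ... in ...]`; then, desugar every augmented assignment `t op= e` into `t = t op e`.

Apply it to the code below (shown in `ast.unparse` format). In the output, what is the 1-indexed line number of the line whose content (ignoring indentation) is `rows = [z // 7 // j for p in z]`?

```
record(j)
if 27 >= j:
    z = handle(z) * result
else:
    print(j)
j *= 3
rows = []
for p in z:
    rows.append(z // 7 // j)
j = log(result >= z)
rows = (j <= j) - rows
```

Transformed code:
record(j)
if 27 >= j:
    z = handle(z) * result
else:
    print(j)
j = j * 3
rows = [z // 7 // j for p in z]
j = log(result >= z)
rows = (j <= j) - rows

7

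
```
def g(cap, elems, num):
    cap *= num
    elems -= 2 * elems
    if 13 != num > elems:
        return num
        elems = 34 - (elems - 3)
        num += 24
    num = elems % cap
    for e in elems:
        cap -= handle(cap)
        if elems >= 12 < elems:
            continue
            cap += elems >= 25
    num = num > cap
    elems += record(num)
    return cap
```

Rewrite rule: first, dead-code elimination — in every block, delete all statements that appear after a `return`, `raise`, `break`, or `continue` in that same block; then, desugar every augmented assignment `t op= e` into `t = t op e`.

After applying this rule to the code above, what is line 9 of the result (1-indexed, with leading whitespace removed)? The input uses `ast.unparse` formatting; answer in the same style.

Transformed code:
def g(cap, elems, num):
    cap = cap * num
    elems = elems - 2 * elems
    if 13 != num > elems:
        return num
    num = elems % cap
    for e in elems:
        cap = cap - handle(cap)
        if elems >= 12 < elems:
            continue
    num = num > cap
    elems = elems + record(num)
    return cap

if elems >= 12 < elems:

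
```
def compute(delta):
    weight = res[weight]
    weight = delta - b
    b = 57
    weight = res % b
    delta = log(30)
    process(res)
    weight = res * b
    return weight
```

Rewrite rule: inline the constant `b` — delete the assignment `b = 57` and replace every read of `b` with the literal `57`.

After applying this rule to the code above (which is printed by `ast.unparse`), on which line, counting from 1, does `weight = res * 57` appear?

Transformed code:
def compute(delta):
    weight = res[weight]
    weight = delta - 57
    weight = res % 57
    delta = log(30)
    process(res)
    weight = res * 57
    return weight

7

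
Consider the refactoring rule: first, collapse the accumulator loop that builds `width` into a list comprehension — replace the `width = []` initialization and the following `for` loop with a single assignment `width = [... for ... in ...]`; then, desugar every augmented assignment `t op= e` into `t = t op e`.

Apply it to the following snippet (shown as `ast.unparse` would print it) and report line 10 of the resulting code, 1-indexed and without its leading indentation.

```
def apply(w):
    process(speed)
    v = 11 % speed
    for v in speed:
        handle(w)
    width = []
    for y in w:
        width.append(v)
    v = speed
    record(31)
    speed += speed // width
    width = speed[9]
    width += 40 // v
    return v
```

Transformed code:
def apply(w):
    process(speed)
    v = 11 % speed
    for v in speed:
        handle(w)
    width = [v for y in w]
    v = speed
    record(31)
    speed = speed + speed // width
    width = speed[9]
    width = width + 40 // v
    return v

width = speed[9]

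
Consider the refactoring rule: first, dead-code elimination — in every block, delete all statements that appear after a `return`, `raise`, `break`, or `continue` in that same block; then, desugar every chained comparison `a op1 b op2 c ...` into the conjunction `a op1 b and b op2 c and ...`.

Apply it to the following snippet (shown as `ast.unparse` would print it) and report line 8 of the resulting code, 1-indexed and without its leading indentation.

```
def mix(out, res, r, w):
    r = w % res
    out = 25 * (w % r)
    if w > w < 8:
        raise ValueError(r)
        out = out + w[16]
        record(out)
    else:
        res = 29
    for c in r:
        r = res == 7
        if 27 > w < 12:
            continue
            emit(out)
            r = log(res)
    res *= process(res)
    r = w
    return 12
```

for c in r:

Transformed code:
def mix(out, res, r, w):
    r = w % res
    out = 25 * (w % r)
    if w > w and w < 8:
        raise ValueError(r)
    else:
        res = 29
    for c in r:
        r = res == 7
        if 27 > w and w < 12:
            continue
    res *= process(res)
    r = w
    return 12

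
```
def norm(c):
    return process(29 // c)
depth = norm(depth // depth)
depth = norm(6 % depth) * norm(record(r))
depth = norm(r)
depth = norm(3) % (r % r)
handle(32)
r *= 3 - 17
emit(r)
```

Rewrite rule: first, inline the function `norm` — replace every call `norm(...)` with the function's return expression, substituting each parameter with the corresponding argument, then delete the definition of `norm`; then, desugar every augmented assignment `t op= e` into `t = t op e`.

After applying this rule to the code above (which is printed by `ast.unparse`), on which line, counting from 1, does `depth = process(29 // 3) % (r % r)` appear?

Transformed code:
depth = process(29 // (depth // depth))
depth = process(29 // (6 % depth)) * process(29 // record(r))
depth = process(29 // r)
depth = process(29 // 3) % (r % r)
handle(32)
r = r * (3 - 17)
emit(r)

4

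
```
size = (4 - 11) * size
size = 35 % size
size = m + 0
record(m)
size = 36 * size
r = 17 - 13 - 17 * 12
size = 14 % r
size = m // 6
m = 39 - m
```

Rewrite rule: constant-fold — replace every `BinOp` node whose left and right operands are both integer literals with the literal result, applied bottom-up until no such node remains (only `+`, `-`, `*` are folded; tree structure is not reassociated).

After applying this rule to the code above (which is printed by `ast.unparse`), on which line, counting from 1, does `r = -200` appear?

Transformed code:
size = -7 * size
size = 35 % size
size = m + 0
record(m)
size = 36 * size
r = -200
size = 14 % r
size = m // 6
m = 39 - m

6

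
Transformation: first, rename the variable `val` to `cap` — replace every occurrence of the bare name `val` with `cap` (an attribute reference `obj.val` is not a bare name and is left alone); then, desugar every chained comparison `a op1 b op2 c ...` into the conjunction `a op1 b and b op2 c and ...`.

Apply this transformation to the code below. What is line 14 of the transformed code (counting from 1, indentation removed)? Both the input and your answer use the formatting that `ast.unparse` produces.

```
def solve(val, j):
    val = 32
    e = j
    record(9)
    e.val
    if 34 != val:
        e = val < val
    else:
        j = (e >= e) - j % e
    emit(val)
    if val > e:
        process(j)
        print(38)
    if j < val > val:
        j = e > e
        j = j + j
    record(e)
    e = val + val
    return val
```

if j < cap and cap > cap:

Transformed code:
def solve(cap, j):
    cap = 32
    e = j
    record(9)
    e.val
    if 34 != cap:
        e = cap < cap
    else:
        j = (e >= e) - j % e
    emit(cap)
    if cap > e:
        process(j)
        print(38)
    if j < cap and cap > cap:
        j = e > e
        j = j + j
    record(e)
    e = cap + cap
    return cap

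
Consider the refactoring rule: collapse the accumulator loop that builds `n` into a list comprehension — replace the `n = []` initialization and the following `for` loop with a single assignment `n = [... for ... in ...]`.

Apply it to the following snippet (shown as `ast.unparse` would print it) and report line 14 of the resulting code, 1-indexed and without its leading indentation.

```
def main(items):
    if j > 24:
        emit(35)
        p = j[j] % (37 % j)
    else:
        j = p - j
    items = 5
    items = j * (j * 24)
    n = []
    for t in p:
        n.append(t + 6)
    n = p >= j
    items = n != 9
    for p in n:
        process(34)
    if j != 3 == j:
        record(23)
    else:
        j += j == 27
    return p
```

Transformed code:
def main(items):
    if j > 24:
        emit(35)
        p = j[j] % (37 % j)
    else:
        j = p - j
    items = 5
    items = j * (j * 24)
    n = [t + 6 for t in p]
    n = p >= j
    items = n != 9
    for p in n:
        process(34)
    if j != 3 == j:
        record(23)
    else:
        j += j == 27
    return p

if j != 3 == j:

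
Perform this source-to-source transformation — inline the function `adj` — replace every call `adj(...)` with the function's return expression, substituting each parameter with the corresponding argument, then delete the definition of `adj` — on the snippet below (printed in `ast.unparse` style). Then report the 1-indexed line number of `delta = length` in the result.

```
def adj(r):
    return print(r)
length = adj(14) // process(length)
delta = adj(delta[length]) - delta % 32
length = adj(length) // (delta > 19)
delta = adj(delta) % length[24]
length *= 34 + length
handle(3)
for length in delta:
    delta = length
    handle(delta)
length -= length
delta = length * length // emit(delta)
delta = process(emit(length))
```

Transformed code:
length = print(14) // process(length)
delta = print(delta[length]) - delta % 32
length = print(length) // (delta > 19)
delta = print(delta) % length[24]
length *= 34 + length
handle(3)
for length in delta:
    delta = length
    handle(delta)
length -= length
delta = length * length // emit(delta)
delta = process(emit(length))

8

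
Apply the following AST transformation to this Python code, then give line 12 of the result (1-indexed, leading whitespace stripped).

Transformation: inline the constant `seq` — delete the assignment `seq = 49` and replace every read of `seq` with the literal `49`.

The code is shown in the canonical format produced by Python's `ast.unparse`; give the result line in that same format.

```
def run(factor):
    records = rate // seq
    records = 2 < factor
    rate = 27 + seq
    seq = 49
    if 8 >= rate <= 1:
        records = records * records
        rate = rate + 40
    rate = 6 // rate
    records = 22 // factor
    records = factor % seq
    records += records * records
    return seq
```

Transformed code:
def run(factor):
    records = rate // 49
    records = 2 < factor
    rate = 27 + 49
    if 8 >= rate <= 1:
        records = records * records
        rate = rate + 40
    rate = 6 // rate
    records = 22 // factor
    records = factor % 49
    records += records * records
    return 49

return 49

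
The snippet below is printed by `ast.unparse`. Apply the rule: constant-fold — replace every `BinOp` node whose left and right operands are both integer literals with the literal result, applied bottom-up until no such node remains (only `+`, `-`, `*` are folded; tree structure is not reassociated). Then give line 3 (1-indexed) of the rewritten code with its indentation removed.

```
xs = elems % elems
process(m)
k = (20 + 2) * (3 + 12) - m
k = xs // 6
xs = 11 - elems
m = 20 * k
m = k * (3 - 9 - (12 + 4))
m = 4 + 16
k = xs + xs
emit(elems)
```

Transformed code:
xs = elems % elems
process(m)
k = 330 - m
k = xs // 6
xs = 11 - elems
m = 20 * k
m = k * -22
m = 20
k = xs + xs
emit(elems)

k = 330 - m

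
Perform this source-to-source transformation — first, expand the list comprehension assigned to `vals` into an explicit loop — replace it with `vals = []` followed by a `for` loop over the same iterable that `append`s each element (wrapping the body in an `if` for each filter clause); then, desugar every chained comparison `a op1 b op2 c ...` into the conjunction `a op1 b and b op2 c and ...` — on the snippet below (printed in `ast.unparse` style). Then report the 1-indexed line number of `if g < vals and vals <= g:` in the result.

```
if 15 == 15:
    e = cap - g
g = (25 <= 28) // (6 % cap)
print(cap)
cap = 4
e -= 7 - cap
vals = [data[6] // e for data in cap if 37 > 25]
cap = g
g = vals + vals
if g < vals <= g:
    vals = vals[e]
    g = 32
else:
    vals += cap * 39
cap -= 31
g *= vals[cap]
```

13

Transformed code:
if 15 == 15:
    e = cap - g
g = (25 <= 28) // (6 % cap)
print(cap)
cap = 4
e -= 7 - cap
vals = []
for data in cap:
    if 37 > 25:
        vals.append(data[6] // e)
cap = g
g = vals + vals
if g < vals and vals <= g:
    vals = vals[e]
    g = 32
else:
    vals += cap * 39
cap -= 31
g *= vals[cap]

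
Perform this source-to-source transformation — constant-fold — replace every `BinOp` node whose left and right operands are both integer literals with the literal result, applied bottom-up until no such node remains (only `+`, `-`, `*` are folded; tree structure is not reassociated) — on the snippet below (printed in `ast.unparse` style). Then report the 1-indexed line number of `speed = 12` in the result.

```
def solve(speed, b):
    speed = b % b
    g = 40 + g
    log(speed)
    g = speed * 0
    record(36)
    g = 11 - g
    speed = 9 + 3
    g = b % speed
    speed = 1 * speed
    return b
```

8

Transformed code:
def solve(speed, b):
    speed = b % b
    g = 40 + g
    log(speed)
    g = speed * 0
    record(36)
    g = 11 - g
    speed = 12
    g = b % speed
    speed = 1 * speed
    return b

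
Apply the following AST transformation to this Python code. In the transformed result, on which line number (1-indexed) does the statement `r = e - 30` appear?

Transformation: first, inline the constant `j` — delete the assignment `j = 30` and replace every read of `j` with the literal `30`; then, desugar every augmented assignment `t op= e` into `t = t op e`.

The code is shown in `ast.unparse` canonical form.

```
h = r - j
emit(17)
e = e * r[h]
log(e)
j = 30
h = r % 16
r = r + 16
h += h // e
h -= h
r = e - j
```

9

Transformed code:
h = r - 30
emit(17)
e = e * r[h]
log(e)
h = r % 16
r = r + 16
h = h + h // e
h = h - h
r = e - 30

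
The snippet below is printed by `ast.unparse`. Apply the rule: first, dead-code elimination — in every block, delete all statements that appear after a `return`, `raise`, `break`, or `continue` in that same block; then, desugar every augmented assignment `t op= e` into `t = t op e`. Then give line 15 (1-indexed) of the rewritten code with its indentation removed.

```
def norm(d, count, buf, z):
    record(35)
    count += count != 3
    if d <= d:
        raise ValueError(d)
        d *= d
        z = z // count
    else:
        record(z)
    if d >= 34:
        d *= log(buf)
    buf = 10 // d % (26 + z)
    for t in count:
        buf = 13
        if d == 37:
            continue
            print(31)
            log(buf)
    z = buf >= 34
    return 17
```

z = buf >= 34

Transformed code:
def norm(d, count, buf, z):
    record(35)
    count = count + (count != 3)
    if d <= d:
        raise ValueError(d)
    else:
        record(z)
    if d >= 34:
        d = d * log(buf)
    buf = 10 // d % (26 + z)
    for t in count:
        buf = 13
        if d == 37:
            continue
    z = buf >= 34
    return 17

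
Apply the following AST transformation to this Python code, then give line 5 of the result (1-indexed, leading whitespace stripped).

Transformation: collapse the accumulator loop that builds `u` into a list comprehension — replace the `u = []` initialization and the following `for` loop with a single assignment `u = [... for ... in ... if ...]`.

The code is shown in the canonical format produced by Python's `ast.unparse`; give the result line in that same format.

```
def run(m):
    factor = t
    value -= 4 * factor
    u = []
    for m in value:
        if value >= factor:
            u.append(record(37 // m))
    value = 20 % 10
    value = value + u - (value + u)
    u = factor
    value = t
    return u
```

Transformed code:
def run(m):
    factor = t
    value -= 4 * factor
    u = [record(37 // m) for m in value if value >= factor]
    value = 20 % 10
    value = value + u - (value + u)
    u = factor
    value = t
    return u

value = 20 % 10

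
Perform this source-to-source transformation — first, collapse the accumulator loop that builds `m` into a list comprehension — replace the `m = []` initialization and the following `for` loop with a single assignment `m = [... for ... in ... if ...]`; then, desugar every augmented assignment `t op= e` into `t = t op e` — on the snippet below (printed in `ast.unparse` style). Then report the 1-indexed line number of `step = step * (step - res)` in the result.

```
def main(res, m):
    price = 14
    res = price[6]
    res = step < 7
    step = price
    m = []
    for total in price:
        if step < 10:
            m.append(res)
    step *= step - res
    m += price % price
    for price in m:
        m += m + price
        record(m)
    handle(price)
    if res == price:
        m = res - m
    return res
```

Transformed code:
def main(res, m):
    price = 14
    res = price[6]
    res = step < 7
    step = price
    m = [res for total in price if step < 10]
    step = step * (step - res)
    m = m + price % price
    for price in m:
        m = m + (m + price)
        record(m)
    handle(price)
    if res == price:
        m = res - m
    return res

7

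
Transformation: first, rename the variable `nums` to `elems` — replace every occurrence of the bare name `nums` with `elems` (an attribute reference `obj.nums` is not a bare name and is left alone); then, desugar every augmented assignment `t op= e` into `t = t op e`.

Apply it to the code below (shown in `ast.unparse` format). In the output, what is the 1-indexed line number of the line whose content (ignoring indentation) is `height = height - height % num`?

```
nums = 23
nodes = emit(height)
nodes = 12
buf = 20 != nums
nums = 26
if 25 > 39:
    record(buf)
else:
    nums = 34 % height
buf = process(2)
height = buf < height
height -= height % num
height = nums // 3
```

12

Transformed code:
elems = 23
nodes = emit(height)
nodes = 12
buf = 20 != elems
elems = 26
if 25 > 39:
    record(buf)
else:
    elems = 34 % height
buf = process(2)
height = buf < height
height = height - height % num
height = elems // 3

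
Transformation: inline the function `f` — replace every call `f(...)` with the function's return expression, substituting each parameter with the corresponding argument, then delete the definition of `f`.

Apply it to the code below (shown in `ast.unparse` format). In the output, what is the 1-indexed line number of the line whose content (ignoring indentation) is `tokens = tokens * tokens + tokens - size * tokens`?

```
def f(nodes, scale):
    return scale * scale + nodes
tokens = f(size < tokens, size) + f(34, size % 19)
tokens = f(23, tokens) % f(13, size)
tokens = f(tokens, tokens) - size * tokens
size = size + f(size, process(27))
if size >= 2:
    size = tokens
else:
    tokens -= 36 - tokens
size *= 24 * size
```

3

Transformed code:
tokens = size * size + (size < tokens) + (size % 19 * (size % 19) + 34)
tokens = (tokens * tokens + 23) % (size * size + 13)
tokens = tokens * tokens + tokens - size * tokens
size = size + (process(27) * process(27) + size)
if size >= 2:
    size = tokens
else:
    tokens -= 36 - tokens
size *= 24 * size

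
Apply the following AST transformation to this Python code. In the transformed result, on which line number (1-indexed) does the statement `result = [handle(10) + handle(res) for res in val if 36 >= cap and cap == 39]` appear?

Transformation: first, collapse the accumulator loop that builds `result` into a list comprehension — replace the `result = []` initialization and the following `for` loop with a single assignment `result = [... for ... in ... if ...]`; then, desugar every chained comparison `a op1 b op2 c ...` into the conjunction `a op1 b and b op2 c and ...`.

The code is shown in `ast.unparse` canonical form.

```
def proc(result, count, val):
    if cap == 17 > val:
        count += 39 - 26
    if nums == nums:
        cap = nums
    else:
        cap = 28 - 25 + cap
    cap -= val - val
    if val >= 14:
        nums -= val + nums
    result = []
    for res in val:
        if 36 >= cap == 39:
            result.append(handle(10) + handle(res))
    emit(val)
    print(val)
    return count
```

Transformed code:
def proc(result, count, val):
    if cap == 17 and 17 > val:
        count += 39 - 26
    if nums == nums:
        cap = nums
    else:
        cap = 28 - 25 + cap
    cap -= val - val
    if val >= 14:
        nums -= val + nums
    result = [handle(10) + handle(res) for res in val if 36 >= cap and cap == 39]
    emit(val)
    print(val)
    return count

11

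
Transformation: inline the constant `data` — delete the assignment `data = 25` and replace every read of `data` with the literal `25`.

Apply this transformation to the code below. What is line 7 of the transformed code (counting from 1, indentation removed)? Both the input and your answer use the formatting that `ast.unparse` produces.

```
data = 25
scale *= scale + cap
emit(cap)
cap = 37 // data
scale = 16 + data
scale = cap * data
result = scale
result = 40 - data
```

result = 40 - 25

Transformed code:
scale *= scale + cap
emit(cap)
cap = 37 // 25
scale = 16 + 25
scale = cap * 25
result = scale
result = 40 - 25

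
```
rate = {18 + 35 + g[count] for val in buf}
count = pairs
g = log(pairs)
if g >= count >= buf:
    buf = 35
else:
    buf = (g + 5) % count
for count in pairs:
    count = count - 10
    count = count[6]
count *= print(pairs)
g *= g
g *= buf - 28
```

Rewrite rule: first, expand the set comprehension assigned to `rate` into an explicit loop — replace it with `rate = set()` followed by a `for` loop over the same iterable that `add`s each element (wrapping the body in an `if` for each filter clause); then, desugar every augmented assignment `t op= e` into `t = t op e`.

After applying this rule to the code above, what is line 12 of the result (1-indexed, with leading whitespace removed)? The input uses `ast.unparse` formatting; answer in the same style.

count = count[6]

Transformed code:
rate = set()
for val in buf:
    rate.add(18 + 35 + g[count])
count = pairs
g = log(pairs)
if g >= count >= buf:
    buf = 35
else:
    buf = (g + 5) % count
for count in pairs:
    count = count - 10
    count = count[6]
count = count * print(pairs)
g = g * g
g = g * (buf - 28)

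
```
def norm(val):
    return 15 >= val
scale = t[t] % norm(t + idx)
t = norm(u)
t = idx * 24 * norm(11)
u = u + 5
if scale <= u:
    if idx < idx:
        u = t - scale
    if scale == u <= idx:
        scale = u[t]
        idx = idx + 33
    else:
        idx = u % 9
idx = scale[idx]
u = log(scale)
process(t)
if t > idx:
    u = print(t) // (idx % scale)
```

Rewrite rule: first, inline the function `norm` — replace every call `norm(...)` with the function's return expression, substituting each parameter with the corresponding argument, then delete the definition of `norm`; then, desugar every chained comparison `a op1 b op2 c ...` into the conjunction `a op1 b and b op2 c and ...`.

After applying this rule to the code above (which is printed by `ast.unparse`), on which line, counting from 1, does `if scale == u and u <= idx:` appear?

Transformed code:
scale = t[t] % (15 >= t + idx)
t = 15 >= u
t = idx * 24 * (15 >= 11)
u = u + 5
if scale <= u:
    if idx < idx:
        u = t - scale
    if scale == u and u <= idx:
        scale = u[t]
        idx = idx + 33
    else:
        idx = u % 9
idx = scale[idx]
u = log(scale)
process(t)
if t > idx:
    u = print(t) // (idx % scale)

8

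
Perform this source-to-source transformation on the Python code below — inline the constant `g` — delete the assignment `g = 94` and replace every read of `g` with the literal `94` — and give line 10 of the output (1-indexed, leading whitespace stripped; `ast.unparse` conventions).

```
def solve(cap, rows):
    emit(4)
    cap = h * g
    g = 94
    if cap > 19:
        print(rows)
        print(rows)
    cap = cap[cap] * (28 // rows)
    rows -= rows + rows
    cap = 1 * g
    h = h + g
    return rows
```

Transformed code:
def solve(cap, rows):
    emit(4)
    cap = h * 94
    if cap > 19:
        print(rows)
        print(rows)
    cap = cap[cap] * (28 // rows)
    rows -= rows + rows
    cap = 1 * 94
    h = h + 94
    return rows

h = h + 94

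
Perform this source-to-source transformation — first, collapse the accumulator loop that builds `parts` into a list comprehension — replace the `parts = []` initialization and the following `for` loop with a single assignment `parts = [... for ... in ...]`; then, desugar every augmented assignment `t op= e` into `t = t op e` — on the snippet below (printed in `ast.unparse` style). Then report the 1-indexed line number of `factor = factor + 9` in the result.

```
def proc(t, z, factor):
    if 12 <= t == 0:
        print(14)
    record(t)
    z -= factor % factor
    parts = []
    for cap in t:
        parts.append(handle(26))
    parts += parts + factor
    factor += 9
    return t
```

Transformed code:
def proc(t, z, factor):
    if 12 <= t == 0:
        print(14)
    record(t)
    z = z - factor % factor
    parts = [handle(26) for cap in t]
    parts = parts + (parts + factor)
    factor = factor + 9
    return t

8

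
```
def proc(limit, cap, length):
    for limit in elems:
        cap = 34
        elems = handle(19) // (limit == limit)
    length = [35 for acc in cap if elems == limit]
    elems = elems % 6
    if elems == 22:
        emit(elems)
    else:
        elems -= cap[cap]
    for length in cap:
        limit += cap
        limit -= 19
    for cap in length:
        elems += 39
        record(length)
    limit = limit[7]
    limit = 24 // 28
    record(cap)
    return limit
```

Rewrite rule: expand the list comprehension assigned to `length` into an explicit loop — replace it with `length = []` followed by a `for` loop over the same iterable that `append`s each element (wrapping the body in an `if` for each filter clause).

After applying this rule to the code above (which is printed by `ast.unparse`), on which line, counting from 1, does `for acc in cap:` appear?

6

Transformed code:
def proc(limit, cap, length):
    for limit in elems:
        cap = 34
        elems = handle(19) // (limit == limit)
    length = []
    for acc in cap:
        if elems == limit:
            length.append(35)
    elems = elems % 6
    if elems == 22:
        emit(elems)
    else:
        elems -= cap[cap]
    for length in cap:
        limit += cap
        limit -= 19
    for cap in length:
        elems += 39
        record(length)
    limit = limit[7]
    limit = 24 // 28
    record(cap)
    return limit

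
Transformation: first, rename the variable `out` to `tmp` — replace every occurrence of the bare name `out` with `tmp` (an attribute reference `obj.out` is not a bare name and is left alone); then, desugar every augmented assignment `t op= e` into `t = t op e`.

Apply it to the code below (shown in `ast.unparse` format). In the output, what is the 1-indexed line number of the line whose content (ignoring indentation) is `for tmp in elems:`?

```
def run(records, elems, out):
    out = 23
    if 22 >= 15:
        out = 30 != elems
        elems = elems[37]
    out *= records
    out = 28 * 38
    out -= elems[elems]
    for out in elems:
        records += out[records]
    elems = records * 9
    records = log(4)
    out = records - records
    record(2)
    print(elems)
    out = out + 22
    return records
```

9

Transformed code:
def run(records, elems, tmp):
    tmp = 23
    if 22 >= 15:
        tmp = 30 != elems
        elems = elems[37]
    tmp = tmp * records
    tmp = 28 * 38
    tmp = tmp - elems[elems]
    for tmp in elems:
        records = records + tmp[records]
    elems = records * 9
    records = log(4)
    tmp = records - records
    record(2)
    print(elems)
    tmp = tmp + 22
    return records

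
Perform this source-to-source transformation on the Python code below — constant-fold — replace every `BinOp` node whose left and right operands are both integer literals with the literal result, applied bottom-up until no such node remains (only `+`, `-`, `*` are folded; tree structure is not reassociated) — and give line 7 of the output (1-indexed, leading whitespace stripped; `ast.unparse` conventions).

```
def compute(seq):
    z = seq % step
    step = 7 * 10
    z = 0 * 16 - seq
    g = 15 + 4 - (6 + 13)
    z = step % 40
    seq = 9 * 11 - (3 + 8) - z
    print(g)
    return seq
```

seq = 88 - z

Transformed code:
def compute(seq):
    z = seq % step
    step = 70
    z = 0 - seq
    g = 0
    z = step % 40
    seq = 88 - z
    print(g)
    return seq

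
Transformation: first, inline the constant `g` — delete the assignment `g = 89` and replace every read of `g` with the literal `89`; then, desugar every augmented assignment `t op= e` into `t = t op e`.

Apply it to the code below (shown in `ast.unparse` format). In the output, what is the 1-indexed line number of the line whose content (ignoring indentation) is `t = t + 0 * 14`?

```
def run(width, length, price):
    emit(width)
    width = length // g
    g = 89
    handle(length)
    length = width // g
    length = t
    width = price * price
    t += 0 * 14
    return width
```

8

Transformed code:
def run(width, length, price):
    emit(width)
    width = length // 89
    handle(length)
    length = width // 89
    length = t
    width = price * price
    t = t + 0 * 14
    return width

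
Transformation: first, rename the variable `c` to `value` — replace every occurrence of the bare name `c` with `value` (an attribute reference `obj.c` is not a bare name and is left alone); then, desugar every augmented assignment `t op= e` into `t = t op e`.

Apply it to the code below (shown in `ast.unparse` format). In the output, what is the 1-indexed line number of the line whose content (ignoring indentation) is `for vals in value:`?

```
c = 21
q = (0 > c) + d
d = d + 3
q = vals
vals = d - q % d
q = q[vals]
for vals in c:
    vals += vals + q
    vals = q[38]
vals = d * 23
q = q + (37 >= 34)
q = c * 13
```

Transformed code:
value = 21
q = (0 > value) + d
d = d + 3
q = vals
vals = d - q % d
q = q[vals]
for vals in value:
    vals = vals + (vals + q)
    vals = q[38]
vals = d * 23
q = q + (37 >= 34)
q = value * 13

7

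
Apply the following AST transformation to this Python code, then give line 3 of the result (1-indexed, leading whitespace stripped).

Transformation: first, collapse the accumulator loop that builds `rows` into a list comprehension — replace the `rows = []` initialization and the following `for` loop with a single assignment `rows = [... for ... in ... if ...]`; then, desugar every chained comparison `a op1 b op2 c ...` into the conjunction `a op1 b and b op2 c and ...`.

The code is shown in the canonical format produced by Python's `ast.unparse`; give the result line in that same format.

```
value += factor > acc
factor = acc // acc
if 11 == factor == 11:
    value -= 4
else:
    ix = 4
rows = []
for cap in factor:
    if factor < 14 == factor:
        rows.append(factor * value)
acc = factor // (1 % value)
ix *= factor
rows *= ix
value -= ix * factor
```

Transformed code:
value += factor > acc
factor = acc // acc
if 11 == factor and factor == 11:
    value -= 4
else:
    ix = 4
rows = [factor * value for cap in factor if factor < 14 and 14 == factor]
acc = factor // (1 % value)
ix *= factor
rows *= ix
value -= ix * factor

if 11 == factor and factor == 11: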